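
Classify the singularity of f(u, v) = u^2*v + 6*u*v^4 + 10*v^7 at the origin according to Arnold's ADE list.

D_{8}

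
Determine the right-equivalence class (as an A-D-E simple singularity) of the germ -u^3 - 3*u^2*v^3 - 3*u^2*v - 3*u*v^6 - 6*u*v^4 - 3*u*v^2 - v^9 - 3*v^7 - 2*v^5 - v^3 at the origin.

E_{8}

The Hessian of f at 0 is [[0, 0], [0, 0]] with rank 0, so corank 2. A Groebner basis of the Jacobian ideal J(f) in C{u,v} is {u^2/2 + u*v^3 + u*v + v^2/2, v^4, u^3 - 3*u*v^2 - 2*v^3, u^2*v + 2*u*v^2 + v^3}; counting standard monomials gives mu = 8. Corank 2; j^3 = -(u + v)^3 is a perfect cube, so E-series; the 5-jet and mu = 8 give E_8.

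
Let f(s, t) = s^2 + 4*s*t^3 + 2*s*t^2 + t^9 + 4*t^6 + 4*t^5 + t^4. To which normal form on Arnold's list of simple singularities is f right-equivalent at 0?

A_{8}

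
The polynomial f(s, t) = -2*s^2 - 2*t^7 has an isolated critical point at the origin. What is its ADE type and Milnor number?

Type A6, Milnor number mu = 6.

The Hessian of f at 0 has rank 1. Corank 1: A-series; mu = 6 gives A_6.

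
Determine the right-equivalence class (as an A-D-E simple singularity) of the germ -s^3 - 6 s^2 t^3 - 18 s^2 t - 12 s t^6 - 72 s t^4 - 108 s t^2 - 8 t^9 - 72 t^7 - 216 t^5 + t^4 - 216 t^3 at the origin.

E_{6}

The Hessian of f at 0 has rank 0. Corank 2; j^3 = -(s + 6*t)^3 is a perfect cube, so E-series; the 4-jet and mu = 6 give E_6.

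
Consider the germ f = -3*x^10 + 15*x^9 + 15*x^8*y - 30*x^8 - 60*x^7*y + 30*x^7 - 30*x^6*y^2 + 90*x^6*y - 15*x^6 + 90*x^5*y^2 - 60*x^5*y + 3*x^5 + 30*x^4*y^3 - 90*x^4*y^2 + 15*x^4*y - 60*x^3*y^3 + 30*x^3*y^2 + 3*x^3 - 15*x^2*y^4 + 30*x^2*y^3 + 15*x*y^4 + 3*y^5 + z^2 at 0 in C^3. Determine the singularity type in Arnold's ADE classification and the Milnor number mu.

The Hessian of f at 0 has rank 1. Corank 2; j^3 = 3*x^3 is a perfect cube, so E-series; the 5-jet and mu = 8 give E_8.

Type E8, Milnor number mu = 8.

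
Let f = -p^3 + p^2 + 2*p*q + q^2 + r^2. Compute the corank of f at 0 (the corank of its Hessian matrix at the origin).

The Hessian at 0 is [[2, 2, 0], [2, 2, 0], [0, 0, 2]] of rank 2; hence corank 1.

1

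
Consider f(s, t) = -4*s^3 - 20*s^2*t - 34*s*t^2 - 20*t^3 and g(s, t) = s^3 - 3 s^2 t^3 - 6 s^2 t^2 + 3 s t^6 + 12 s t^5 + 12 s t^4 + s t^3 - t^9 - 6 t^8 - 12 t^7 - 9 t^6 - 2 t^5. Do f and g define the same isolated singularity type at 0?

The Hessian of f at 0 has rank 0. Corank 2; j^3 = -2*(s + 2*t)*(2*s^2 + 6*s*t + 5*t^2) splits into three distinct lines over C (the quadratic factor has nonzero discriminant), so D_4. The Hessian of g at 0 has rank 0. Corank 2; j^3 = s^3 is a perfect cube, so E-series; the 4-jet and mu = 7 give E_7. f is D_4 but g is E_7, hence not right-equivalent.

No.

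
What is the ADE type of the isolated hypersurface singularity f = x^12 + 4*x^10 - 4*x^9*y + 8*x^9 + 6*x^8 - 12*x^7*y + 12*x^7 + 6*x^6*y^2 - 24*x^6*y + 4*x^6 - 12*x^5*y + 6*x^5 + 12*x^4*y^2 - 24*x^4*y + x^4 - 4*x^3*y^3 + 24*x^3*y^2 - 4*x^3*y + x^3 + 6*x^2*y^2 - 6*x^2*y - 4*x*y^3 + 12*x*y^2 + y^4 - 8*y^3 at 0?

E_6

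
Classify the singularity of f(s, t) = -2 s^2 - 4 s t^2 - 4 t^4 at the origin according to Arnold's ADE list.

A3

The Hessian of f at 0 is [[-4, 0], [0, 0]] with rank 1, so corank 1. A Groebner basis of the Jacobian ideal J(f) in C{s,t} is {s^2, s*t, s + t^2}; counting standard monomials gives mu = 3. Corank 1: A-series; mu = 3 gives A_3.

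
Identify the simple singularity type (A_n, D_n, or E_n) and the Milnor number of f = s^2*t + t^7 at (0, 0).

Type D8, Milnor number mu = 8.

The Hessian of f at 0 has rank 0. Corank 2; j^3 = s^2*t has shape L^2 M (L != M), so D-series; mu = 8 gives D_8.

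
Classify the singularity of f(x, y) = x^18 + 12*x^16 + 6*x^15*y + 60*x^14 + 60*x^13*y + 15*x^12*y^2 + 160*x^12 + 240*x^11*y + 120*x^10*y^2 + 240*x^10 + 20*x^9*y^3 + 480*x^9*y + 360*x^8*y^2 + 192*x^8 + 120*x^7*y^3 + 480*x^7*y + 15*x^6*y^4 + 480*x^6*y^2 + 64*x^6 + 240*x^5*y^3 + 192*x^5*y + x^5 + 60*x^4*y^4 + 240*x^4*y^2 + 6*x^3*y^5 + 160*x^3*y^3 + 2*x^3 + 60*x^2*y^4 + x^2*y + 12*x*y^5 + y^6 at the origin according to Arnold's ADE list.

D_7

The Hessian of f at 0 has rank 0. Corank 2; j^3 = x^2*(2*x + y) has shape L^2 M (L != M), so D-series; mu = 7 gives D_7.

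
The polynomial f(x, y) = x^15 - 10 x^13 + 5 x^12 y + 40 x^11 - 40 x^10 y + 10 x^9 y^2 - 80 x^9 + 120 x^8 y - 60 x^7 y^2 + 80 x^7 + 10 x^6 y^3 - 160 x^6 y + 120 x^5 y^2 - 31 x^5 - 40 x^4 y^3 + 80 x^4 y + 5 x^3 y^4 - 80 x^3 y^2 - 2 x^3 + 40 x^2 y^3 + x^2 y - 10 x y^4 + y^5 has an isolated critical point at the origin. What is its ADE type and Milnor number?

The Hessian of f at 0 has rank 0. Corank 2; j^3 = -x^2*(2*x - y) has shape L^2 M (L != M), so D-series; mu = 6 gives D_6.

Type D_{6}, Milnor number mu = 6.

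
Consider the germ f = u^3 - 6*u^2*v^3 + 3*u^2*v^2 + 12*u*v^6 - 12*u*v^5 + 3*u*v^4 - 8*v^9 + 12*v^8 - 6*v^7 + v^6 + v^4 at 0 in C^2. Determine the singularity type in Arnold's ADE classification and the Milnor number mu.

Type E_{6}, Milnor number mu = 6.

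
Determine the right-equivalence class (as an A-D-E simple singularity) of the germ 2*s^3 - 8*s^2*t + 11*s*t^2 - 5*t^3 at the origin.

D_4

The Hessian of f at 0 has rank 0. Corank 2; j^3 = (s - t)*(2*s^2 - 6*s*t + 5*t^2) splits into three distinct lines over C (the quadratic factor has nonzero discriminant), so D_4.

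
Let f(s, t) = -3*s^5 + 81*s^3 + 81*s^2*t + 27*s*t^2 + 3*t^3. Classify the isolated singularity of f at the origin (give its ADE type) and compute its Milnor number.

Type E8, Milnor number mu = 8.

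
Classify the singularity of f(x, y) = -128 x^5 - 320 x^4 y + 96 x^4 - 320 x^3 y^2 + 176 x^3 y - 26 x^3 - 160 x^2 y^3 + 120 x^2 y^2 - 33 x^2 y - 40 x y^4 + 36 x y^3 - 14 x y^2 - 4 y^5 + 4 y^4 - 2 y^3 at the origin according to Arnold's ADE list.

D4

The Hessian of f at 0 has rank 0. Corank 2; j^3 = -(2*x + y)*(13*x^2 + 10*x*y + 2*y^2) splits into three distinct lines over C (the quadratic factor has nonzero discriminant), so D_4.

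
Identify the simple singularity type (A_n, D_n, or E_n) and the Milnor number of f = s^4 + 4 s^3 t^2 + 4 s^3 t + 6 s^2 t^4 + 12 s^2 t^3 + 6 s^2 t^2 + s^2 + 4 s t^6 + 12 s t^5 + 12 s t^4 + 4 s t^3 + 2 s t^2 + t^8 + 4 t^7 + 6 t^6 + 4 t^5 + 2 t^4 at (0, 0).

Type A_3, Milnor number mu = 3.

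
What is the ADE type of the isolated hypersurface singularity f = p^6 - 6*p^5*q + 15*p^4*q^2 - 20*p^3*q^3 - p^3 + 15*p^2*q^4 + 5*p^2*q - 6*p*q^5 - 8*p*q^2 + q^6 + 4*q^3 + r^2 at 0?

D7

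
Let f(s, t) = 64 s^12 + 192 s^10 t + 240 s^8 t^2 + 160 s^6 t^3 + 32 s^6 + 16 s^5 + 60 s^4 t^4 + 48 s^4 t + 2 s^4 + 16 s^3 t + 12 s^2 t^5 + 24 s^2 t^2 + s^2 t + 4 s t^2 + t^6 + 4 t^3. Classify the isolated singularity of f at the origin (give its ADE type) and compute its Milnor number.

Type D7, Milnor number mu = 7.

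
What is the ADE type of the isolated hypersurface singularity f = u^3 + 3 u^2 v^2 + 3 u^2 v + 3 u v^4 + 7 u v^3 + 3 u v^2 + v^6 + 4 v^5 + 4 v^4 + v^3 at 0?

The Hessian of f at 0 has rank 0. Corank 2; j^3 = (u + v)^3 is a perfect cube, so E-series; the 4-jet and mu = 7 give E_7.

E_{7}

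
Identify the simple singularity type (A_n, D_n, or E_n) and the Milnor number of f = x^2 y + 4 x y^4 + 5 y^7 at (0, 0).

The Hessian of f at 0 has rank 0. Corank 2; j^3 = x^2*y has shape L^2 M (L != M), so D-series; mu = 8 gives D_8.

Type D_{8}, Milnor number mu = 8.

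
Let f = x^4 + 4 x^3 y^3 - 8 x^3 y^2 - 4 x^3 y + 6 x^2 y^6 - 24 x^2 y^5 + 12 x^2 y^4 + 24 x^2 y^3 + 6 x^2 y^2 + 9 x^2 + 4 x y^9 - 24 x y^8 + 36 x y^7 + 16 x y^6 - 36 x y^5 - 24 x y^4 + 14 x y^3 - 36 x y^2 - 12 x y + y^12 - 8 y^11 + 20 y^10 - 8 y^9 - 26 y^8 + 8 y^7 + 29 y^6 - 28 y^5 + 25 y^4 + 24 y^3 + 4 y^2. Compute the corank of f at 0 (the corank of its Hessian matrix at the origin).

1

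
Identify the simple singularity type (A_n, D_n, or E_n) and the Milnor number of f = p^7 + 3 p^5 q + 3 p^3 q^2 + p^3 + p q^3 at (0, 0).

Type E7, Milnor number mu = 7.

The Hessian of f at 0 is [[0, 0], [0, 0]] with rank 0, so corank 2. A Groebner basis of the Jacobian ideal J(f) in C{p,q} is {p^3, p*q^2, 3*p^2 + q^3}; counting standard monomials gives mu = 7. Corank 2; j^3 = p^3 is a perfect cube, so E-series; the 4-jet and mu = 7 give E_7.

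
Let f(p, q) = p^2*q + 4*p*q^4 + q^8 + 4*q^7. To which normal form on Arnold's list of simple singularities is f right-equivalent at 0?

D_{9}

The Hessian of f at 0 is [[0, 0], [0, 0]] with rank 0, so corank 2. A Groebner basis of the Jacobian ideal J(f) in C{p,q} is {p^2*q^2, p^2*q + p^2/2 + p*q^3, p*q/2 + q^4, p^3}; counting standard monomials gives mu = 9. Corank 2; j^3 = p^2*q has shape L^2 M (L != M), so D-series; mu = 9 gives D_9.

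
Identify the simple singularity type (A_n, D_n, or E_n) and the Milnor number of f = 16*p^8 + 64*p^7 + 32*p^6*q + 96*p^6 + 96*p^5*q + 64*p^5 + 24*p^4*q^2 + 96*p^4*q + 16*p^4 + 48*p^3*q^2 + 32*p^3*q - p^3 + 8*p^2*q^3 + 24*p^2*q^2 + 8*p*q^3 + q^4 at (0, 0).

Type E6, Milnor number mu = 6.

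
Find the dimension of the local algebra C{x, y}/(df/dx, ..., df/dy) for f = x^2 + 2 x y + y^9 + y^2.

The Hessian of f at 0 is [[2, 2], [2, 2]] with rank 1, so corank 1. A Groebner basis of the Jacobian ideal J(f) in C{x,y} is {y^8, x + y}; counting standard monomials gives mu = 8. Corank 1: A-series; mu = 8 gives A_8.

8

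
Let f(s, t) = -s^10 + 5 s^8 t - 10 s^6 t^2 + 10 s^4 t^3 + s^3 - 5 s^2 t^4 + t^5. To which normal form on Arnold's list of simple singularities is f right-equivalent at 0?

E_{8}

The Hessian of f at 0 has rank 0. Corank 2; j^3 = s^3 is a perfect cube, so E-series; the 5-jet and mu = 8 give E_8.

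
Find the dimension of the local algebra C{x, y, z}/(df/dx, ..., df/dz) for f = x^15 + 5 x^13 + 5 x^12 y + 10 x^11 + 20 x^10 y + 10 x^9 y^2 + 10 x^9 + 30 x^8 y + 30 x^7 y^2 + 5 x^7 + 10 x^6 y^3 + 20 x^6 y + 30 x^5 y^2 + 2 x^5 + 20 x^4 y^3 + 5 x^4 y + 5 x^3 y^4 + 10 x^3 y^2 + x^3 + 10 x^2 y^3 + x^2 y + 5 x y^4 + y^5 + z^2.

6

The Hessian of f at 0 is [[0, 0, 0], [0, 0, 0], [0, 0, 2]] with rank 1, so corank 2. A Groebner basis of the Jacobian ideal J(f) in C{x,y,z} is {-x*y/5 + y^4, x*y^2, x^2 + x*y, z}; counting standard monomials gives mu = 6. Corank 2; j^3 = x^2*(x + y) has shape L^2 M (L != M), so D-series; mu = 6 gives D_6.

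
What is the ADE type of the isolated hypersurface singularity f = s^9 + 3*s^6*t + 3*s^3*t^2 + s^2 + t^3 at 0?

A_{2}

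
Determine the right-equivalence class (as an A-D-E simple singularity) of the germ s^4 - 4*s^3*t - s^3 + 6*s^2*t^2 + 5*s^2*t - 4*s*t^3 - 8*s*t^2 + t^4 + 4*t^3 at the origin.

D_{5}

The Hessian of f at 0 is [[0, 0], [0, 0]] with rank 0, so corank 2. A Groebner basis of the Jacobian ideal J(f) in C{s,t} is {s*t^2 + s*t/2 - t^2, s*t/4 + t^3 - t^2/2, s^2 - 3*s*t + 2*t^2}; counting standard monomials gives mu = 5. Corank 2; j^3 = -(s - 2*t)^2*(s - t) has shape L^2 M (L != M), so D-series; mu = 5 gives D_5.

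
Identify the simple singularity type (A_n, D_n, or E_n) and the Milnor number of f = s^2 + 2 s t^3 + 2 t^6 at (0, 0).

The Hessian of f at 0 has rank 1. Corank 1: A-series; mu = 5 gives A_5.

Type A5, Milnor number mu = 5.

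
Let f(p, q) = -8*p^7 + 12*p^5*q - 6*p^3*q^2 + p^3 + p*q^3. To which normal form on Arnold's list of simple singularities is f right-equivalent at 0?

The Hessian of f at 0 has rank 0. Corank 2; j^3 = p^3 is a perfect cube, so E-series; the 4-jet and mu = 7 give E_7.

E7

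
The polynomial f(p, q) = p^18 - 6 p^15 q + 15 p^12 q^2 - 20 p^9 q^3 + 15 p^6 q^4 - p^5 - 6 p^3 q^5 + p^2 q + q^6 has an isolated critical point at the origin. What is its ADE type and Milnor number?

Type D_7, Milnor number mu = 7.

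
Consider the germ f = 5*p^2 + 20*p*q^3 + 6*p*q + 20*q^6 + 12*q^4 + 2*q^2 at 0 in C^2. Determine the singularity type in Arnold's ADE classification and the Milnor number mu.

Type A_1, Milnor number mu = 1.

The Hessian of f at 0 has rank 2. Corank 0: nondegenerate Morse point, so A_1.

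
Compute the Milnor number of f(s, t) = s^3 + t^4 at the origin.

6

The Hessian of f at 0 is [[0, 0], [0, 0]] with rank 0, so corank 2. A Groebner basis of the Jacobian ideal J(f) in C{s,t} is {t^3, s^2}; counting standard monomials gives mu = 6. Corank 2; j^3 = s^3 is a perfect cube, so E-series; the 4-jet and mu = 6 give E_6.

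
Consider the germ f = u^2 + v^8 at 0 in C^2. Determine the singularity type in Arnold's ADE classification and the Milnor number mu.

Type A7, Milnor number mu = 7.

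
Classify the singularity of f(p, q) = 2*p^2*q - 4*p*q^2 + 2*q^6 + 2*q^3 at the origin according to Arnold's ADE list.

D7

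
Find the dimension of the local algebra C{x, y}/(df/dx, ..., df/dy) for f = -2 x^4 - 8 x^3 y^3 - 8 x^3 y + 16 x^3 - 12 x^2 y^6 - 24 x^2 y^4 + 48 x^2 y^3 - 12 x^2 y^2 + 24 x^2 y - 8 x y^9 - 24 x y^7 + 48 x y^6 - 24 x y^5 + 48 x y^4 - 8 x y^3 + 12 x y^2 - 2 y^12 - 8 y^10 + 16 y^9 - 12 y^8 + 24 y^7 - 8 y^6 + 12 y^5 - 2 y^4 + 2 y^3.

6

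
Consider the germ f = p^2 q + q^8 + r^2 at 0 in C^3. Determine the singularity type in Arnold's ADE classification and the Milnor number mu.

The Hessian of f at 0 is [[0, 0, 0], [0, 0, 0], [0, 0, 2]] with rank 1, so corank 2. A Groebner basis of the Jacobian ideal J(f) in C{p,q,r} is {p^2/8 + q^7, p^3, p*q, r}; counting standard monomials gives mu = 9. Corank 2; j^3 = p^2*q has shape L^2 M (L != M), so D-series; mu = 9 gives D_9.

Type D9, Milnor number mu = 9.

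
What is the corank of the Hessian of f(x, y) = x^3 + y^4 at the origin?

2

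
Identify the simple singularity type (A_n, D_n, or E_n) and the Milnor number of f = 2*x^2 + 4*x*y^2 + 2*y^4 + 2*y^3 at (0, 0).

Type A_{2}, Milnor number mu = 2.

The Hessian of f at 0 has rank 1. Corank 1: A-series; mu = 2 gives A_2.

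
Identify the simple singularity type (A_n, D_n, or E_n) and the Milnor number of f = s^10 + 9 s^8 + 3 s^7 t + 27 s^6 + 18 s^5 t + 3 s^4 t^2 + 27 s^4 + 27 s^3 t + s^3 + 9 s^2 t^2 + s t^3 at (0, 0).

Type E_7, Milnor number mu = 7.

The Hessian of f at 0 has rank 0. Corank 2; j^3 = s^3 is a perfect cube, so E-series; the 4-jet and mu = 7 give E_7.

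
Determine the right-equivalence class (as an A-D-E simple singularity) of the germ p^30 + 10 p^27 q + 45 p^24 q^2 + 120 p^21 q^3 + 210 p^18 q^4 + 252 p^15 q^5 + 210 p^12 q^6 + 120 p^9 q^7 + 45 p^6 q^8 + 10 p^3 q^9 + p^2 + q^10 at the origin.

A_9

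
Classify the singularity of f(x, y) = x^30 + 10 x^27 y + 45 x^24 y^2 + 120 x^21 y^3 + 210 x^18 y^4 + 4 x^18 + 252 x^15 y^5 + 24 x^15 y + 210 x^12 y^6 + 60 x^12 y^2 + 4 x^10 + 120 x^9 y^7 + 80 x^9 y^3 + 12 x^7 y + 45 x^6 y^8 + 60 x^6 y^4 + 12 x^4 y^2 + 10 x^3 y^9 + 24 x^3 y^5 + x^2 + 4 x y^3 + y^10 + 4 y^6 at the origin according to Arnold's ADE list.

A_9

The Hessian of f at 0 has rank 1. Corank 1: A-series; mu = 9 gives A_9.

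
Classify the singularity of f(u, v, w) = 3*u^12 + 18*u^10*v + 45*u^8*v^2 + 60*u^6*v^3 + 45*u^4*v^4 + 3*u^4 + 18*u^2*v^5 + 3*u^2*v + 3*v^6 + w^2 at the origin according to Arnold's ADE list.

The Hessian of f at 0 has rank 1. Corank 2; j^3 = 3*u^2*v has shape L^2 M (L != M), so D-series; mu = 7 gives D_7.

D_7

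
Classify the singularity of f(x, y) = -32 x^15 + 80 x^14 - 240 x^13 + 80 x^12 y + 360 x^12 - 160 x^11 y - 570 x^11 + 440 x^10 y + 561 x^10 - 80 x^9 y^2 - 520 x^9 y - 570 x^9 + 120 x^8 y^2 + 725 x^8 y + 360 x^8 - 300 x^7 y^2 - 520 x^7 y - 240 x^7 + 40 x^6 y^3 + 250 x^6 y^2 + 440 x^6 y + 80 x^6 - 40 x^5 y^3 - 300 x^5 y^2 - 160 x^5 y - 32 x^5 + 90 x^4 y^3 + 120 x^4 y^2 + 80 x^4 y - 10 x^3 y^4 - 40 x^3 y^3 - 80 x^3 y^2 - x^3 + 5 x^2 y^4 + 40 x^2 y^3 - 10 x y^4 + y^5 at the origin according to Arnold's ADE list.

E_8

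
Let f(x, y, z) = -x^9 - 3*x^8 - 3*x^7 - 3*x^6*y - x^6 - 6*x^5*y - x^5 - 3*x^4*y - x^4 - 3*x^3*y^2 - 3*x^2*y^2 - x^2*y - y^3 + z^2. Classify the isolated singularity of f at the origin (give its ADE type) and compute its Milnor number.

Type D4, Milnor number mu = 4.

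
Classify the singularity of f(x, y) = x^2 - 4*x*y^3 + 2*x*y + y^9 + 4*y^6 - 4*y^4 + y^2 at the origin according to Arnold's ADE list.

The Hessian of f at 0 is [[2, 2], [2, 2]] with rank 1, so corank 1. A Groebner basis of the Jacobian ideal J(f) in C{x,y} is {x^2*y^2 + x^2 + 3*x*y/2 + y^2/2, x^3 + 3*x^2*y + 3*x*y^2 + x/2 + y/2, -x/2 + y^3 - y/2}; counting standard monomials gives mu = 8. Corank 1: A-series; mu = 8 gives A_8.

A_{8}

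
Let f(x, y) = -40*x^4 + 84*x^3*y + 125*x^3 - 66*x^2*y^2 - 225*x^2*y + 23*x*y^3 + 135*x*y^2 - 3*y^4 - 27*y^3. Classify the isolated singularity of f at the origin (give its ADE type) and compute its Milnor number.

Type E7, Milnor number mu = 7.

The Hessian of f at 0 has rank 0. Corank 2; j^3 = (5*x - 3*y)^3 is a perfect cube, so E-series; the 4-jet and mu = 7 give E_7.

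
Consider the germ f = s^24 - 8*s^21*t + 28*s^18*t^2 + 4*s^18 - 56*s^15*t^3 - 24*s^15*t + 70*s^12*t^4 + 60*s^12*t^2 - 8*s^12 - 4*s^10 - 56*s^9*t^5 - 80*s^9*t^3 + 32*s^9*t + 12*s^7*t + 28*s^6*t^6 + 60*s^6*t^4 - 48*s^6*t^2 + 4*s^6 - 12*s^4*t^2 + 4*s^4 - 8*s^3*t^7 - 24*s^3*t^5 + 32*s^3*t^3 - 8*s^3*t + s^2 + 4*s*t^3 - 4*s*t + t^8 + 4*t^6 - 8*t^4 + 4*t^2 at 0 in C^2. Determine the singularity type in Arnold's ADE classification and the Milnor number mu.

Type A_{7}, Milnor number mu = 7.

The Hessian of f at 0 is [[2, -4], [-4, 8]] with rank 1, so corank 1. A Groebner basis of the Jacobian ideal J(f) in C{s,t} is {-20*s^2/243 + 187*s*t/486 + t^4 - 107*t^2/243, s^3 + 9*s/20 + t^3/10 - 9*t/10, s^2*t + 3*s/20 - 13*t^3/10 - 3*t/10, s*t^2 + 3*s/80 - 53*t^3/40 - 3*t/40}; counting standard monomials gives mu = 7. Corank 1: A-series; mu = 7 gives A_7.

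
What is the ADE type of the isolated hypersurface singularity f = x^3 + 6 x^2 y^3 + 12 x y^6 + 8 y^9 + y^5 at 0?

E_{8}

The Hessian of f at 0 has rank 0. Corank 2; j^3 = x^3 is a perfect cube, so E-series; the 5-jet and mu = 8 give E_8.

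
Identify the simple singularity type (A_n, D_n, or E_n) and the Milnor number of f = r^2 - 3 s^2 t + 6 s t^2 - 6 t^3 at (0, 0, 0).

Type D_{4}, Milnor number mu = 4.

The Hessian of f at 0 has rank 1. Corank 2; j^3 = -3*t*(s^2 - 2*s*t + 2*t^2) splits into three distinct lines over C (the quadratic factor has nonzero discriminant), so D_4.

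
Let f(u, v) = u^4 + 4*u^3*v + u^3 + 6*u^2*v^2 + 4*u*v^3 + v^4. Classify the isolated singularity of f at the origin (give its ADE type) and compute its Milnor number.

The Hessian of f at 0 is [[0, 0], [0, 0]] with rank 0, so corank 2. A Groebner basis of the Jacobian ideal J(f) in C{u,v} is {v^4, u*v^2 + v^3/3, u^2}; counting standard monomials gives mu = 6. Corank 2; j^3 = u^3 is a perfect cube, so E-series; the 4-jet and mu = 6 give E_6.

Type E6, Milnor number mu = 6.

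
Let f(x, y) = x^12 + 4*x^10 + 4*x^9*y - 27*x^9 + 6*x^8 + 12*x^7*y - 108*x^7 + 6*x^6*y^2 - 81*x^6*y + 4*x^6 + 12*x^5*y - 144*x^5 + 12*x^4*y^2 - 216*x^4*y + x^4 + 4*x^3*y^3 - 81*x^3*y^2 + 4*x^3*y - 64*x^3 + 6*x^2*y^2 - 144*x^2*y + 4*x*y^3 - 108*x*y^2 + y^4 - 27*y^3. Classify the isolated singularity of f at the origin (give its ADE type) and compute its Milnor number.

Type E_{6}, Milnor number mu = 6.

The Hessian of f at 0 is [[0, 0], [0, 0]] with rank 0, so corank 2. A Groebner basis of the Jacobian ideal J(f) in C{x,y} is {y^4, x*y^2 + 5*y^3/6, x^2 + 3*x*y/2 + 9*y^2/16}; counting standard monomials gives mu = 6. Corank 2; j^3 = -(4*x + 3*y)^3 is a perfect cube, so E-series; the 4-jet and mu = 6 give E_6.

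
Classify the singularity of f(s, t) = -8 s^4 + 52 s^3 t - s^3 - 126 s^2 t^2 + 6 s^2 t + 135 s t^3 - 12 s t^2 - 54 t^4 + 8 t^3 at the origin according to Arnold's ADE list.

E_{7}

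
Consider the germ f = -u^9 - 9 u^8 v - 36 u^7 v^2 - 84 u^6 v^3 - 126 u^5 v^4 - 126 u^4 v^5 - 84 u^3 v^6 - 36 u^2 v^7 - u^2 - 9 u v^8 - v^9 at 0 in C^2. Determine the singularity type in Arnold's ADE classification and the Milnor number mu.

Type A_{8}, Milnor number mu = 8.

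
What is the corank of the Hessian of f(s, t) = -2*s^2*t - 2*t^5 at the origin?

The Hessian at 0 is [[0, 0], [0, 0]] of rank 0; hence corank 2.

2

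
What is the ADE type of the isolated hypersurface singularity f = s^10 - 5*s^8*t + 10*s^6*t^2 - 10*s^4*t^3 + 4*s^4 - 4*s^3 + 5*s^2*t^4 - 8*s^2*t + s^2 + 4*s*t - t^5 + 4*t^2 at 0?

A4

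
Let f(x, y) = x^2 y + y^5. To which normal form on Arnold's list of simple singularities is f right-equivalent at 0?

D6

The Hessian of f at 0 has rank 0. Corank 2; j^3 = x^2*y has shape L^2 M (L != M), so D-series; mu = 6 gives D_6.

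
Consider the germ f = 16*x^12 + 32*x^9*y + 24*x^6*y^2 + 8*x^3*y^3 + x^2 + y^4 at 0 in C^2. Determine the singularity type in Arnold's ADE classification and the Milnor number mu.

Type A_3, Milnor number mu = 3.

The Hessian of f at 0 has rank 1. Corank 1: A-series; mu = 3 gives A_3.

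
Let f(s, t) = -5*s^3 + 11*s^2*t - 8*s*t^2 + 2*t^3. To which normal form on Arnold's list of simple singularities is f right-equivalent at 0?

D4

The Hessian of f at 0 has rank 0. Corank 2; j^3 = -(s - t)*(5*s^2 - 6*s*t + 2*t^2) splits into three distinct lines over C (the quadratic factor has nonzero discriminant), so D_4.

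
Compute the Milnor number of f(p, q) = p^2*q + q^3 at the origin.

4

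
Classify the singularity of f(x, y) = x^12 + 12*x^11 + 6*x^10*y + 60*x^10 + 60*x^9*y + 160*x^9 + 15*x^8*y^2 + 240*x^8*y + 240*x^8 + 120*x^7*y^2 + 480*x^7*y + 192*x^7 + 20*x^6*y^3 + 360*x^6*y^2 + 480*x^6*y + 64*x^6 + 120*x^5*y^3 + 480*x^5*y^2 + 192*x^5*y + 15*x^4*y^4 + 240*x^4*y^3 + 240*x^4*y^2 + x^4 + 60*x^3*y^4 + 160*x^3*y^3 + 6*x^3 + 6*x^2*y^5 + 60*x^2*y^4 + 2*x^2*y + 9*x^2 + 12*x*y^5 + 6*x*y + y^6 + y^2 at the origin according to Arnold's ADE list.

A_5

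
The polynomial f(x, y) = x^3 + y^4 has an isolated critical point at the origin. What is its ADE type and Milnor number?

Type E6, Milnor number mu = 6.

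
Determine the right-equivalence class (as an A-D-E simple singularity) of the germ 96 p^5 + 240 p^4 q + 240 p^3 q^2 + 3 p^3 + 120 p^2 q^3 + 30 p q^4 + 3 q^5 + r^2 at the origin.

E_8

The Hessian of f at 0 has rank 1. Corank 2; j^3 = 3*p^3 is a perfect cube, so E-series; the 5-jet and mu = 8 give E_8.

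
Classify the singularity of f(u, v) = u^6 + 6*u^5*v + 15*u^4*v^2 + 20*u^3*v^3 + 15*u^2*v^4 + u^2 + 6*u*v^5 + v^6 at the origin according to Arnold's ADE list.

A_5

The Hessian of f at 0 has rank 1. Corank 1: A-series; mu = 5 gives A_5.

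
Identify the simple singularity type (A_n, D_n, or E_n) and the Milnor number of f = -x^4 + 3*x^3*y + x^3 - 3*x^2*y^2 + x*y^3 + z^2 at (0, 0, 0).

Type E7, Milnor number mu = 7.

The Hessian of f at 0 is [[0, 0, 0], [0, 0, 0], [0, 0, 2]] with rank 1, so corank 2. A Groebner basis of the Jacobian ideal J(f) in C{x,y,z} is {3*x^2 + y^4 + y^3, x^3, x^2*y - x^2 - y^3/3, -2*x^2 + x*y^2 - 2*y^3/3, z}; counting standard monomials gives mu = 7. Corank 2; j^3 = x^3 is a perfect cube, so E-series; the 4-jet and mu = 7 give E_7.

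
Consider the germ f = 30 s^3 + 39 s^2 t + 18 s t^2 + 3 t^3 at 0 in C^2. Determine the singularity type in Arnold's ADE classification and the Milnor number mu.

The Hessian of f at 0 has rank 0. Corank 2; j^3 = 3*(2*s + t)*(5*s^2 + 4*s*t + t^2) splits into three distinct lines over C (the quadratic factor has nonzero discriminant), so D_4.

Type D_{4}, Milnor number mu = 4.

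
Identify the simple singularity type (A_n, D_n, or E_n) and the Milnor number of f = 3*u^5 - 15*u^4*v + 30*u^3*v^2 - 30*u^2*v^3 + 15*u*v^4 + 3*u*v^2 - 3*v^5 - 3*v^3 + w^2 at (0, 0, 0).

Type D_{6}, Milnor number mu = 6.

The Hessian of f at 0 has rank 1. Corank 2; j^3 = 3*v^2*(u - v) has shape L^2 M (L != M), so D-series; mu = 6 gives D_6.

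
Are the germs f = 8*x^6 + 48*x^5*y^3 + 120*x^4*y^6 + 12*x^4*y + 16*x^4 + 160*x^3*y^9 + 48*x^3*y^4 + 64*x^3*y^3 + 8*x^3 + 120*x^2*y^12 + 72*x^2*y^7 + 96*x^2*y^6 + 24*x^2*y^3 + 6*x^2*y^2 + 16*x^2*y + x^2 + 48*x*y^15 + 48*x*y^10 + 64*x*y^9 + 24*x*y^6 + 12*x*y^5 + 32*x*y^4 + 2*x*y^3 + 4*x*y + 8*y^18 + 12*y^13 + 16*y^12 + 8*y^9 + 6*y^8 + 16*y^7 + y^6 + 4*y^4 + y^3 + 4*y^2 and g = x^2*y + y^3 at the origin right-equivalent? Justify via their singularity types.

No.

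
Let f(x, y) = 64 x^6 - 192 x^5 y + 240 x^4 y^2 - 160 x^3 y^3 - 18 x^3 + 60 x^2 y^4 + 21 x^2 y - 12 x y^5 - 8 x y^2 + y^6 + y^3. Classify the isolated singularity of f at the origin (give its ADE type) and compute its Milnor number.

Type D7, Milnor number mu = 7.

The Hessian of f at 0 is [[0, 0], [0, 0]] with rank 0, so corank 2. A Groebner basis of the Jacobian ideal J(f) in C{x,y} is {243*x*y/4 + y^5 - 81*y^2/4, x*y^2 - y^3/3, x^2 - 5*x*y/6 + y^2/6}; counting standard monomials gives mu = 7. Corank 2; j^3 = -(2*x - y)*(3*x - y)^2 has shape L^2 M (L != M), so D-series; mu = 7 gives D_7.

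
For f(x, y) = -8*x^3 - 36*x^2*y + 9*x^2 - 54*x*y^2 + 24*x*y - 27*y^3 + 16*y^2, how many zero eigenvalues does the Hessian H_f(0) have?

1

Hessian at 0 has rank 1.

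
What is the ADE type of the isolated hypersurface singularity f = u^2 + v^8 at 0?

A_{7}

The Hessian of f at 0 is [[2, 0], [0, 0]] with rank 1, so corank 1. A Groebner basis of the Jacobian ideal J(f) in C{u,v} is {v^7, u}; counting standard monomials gives mu = 7. Corank 1: A-series; mu = 7 gives A_7.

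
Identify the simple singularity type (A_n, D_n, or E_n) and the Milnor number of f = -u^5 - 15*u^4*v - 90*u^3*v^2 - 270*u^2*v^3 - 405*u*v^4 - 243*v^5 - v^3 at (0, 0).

Type E8, Milnor number mu = 8.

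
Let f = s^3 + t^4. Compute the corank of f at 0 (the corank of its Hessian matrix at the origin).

2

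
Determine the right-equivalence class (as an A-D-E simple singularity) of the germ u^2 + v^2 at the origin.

A1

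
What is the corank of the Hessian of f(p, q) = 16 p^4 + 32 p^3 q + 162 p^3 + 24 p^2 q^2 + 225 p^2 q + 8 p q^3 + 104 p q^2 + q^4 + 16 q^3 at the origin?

2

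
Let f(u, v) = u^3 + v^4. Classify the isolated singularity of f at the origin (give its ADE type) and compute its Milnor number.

Type E_6, Milnor number mu = 6.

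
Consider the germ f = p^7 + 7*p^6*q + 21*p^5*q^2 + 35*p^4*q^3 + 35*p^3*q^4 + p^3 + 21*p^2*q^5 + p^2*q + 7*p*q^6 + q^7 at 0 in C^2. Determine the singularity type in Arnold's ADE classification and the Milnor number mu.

Type D8, Milnor number mu = 8.

The Hessian of f at 0 is [[0, 0], [0, 0]] with rank 0, so corank 2. A Groebner basis of the Jacobian ideal J(f) in C{p,q} is {-p*q/7 + q^6, p*q^2, p^2 + p*q}; counting standard monomials gives mu = 8. Corank 2; j^3 = p^2*(p + q) has shape L^2 M (L != M), so D-series; mu = 8 gives D_8.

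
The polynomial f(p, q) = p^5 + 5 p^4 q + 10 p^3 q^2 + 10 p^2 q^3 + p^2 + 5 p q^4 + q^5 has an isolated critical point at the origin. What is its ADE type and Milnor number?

Type A_4, Milnor number mu = 4.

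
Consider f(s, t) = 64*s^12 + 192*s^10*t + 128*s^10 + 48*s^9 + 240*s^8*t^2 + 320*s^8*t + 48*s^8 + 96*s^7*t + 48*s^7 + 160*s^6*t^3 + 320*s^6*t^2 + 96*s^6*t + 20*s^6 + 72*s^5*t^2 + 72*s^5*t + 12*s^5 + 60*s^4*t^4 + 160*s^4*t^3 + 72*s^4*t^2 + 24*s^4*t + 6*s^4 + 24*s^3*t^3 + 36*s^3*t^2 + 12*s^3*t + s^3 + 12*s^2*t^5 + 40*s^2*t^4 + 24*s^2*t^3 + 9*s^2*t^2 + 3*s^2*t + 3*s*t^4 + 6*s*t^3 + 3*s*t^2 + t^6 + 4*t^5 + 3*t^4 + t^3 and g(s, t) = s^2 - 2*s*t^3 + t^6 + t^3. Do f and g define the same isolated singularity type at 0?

No.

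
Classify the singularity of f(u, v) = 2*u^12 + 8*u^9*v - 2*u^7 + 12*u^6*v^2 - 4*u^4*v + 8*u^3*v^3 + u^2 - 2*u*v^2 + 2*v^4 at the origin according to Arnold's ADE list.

A_{3}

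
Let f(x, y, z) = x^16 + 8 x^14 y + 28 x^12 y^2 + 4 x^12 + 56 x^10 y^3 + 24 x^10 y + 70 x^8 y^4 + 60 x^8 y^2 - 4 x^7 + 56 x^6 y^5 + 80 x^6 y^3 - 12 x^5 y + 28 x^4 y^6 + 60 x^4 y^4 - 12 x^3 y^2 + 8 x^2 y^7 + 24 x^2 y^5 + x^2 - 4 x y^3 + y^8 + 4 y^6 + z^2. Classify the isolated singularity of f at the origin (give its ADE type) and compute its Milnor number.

Type A_7, Milnor number mu = 7.

The Hessian of f at 0 has rank 2. Corank 1: A-series; mu = 7 gives A_7.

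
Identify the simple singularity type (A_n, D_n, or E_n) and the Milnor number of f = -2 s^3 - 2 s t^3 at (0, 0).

Type E7, Milnor number mu = 7.

The Hessian of f at 0 has rank 0. Corank 2; j^3 = -2*s^3 is a perfect cube, so E-series; the 4-jet and mu = 7 give E_7.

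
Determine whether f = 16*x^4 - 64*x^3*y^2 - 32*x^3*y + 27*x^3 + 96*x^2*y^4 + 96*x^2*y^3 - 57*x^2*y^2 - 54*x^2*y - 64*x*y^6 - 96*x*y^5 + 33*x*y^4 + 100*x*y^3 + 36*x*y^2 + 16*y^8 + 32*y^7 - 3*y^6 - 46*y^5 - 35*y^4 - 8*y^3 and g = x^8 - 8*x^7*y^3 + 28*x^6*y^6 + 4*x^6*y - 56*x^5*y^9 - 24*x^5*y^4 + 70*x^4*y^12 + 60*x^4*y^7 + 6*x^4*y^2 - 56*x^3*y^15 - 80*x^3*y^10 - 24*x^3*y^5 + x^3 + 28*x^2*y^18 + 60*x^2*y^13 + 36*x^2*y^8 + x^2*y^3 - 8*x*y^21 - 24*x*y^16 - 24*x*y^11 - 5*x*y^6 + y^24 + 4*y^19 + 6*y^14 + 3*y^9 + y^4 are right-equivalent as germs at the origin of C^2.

Yes.

The Hessian of f at 0 has rank 0. Corank 2; j^3 = (3*x - 2*y)^3 is a perfect cube, so E-series; the 4-jet and mu = 6 give E_6. The Hessian of g at 0 has rank 0. Corank 2; j^3 = x^3 is a perfect cube, so E-series; the 4-jet and mu = 6 give E_6. Both have type E_6, hence right-equivalent.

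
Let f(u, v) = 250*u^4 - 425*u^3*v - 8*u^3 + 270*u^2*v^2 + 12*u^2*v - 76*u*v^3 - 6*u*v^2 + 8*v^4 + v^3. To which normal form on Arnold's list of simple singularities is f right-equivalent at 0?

E_7

The Hessian of f at 0 is [[0, 0], [0, 0]] with rank 0, so corank 2. A Groebner basis of the Jacobian ideal J(f) in C{u,v} is {768*u^2/25 - 768*u*v/25 + v^4 - 8*v^3/25 + 192*v^2/25, u^3 - 108*u^2/25 + 108*u*v/25 - 2*v^3/25 - 27*v^2/25, u^2*v - 152*u^2/25 + 152*u*v/25 - 14*v^3/75 - 38*v^2/25, -32*u^2/5 + u*v^2 + 32*u*v/5 - 13*v^3/30 - 8*v^2/5}; counting standard monomials gives mu = 7. Corank 2; j^3 = -(2*u - v)^3 is a perfect cube, so E-series; the 4-jet and mu = 7 give E_7.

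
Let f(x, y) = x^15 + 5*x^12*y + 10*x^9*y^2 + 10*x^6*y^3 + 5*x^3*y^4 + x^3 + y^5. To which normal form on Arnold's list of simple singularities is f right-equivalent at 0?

The Hessian of f at 0 is [[0, 0], [0, 0]] with rank 0, so corank 2. A Groebner basis of the Jacobian ideal J(f) in C{x,y} is {y^4, x^2}; counting standard monomials gives mu = 8. Corank 2; j^3 = x^3 is a perfect cube, so E-series; the 5-jet and mu = 8 give E_8.

E_8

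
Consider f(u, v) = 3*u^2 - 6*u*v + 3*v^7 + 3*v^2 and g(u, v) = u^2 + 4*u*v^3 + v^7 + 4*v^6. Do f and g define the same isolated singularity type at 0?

Yes.

The Hessian of f at 0 has rank 1. Corank 1: A-series; mu = 6 gives A_6. The Hessian of g at 0 has rank 1. Corank 1: A-series; mu = 6 gives A_6. Both have type A_6, hence right-equivalent.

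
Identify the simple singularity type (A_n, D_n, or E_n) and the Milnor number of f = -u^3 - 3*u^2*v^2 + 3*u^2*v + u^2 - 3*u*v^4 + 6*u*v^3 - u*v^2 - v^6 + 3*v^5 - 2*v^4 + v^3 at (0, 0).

The Hessian of f at 0 has rank 1. Corank 1: A-series; mu = 2 gives A_2.

Type A2, Milnor number mu = 2.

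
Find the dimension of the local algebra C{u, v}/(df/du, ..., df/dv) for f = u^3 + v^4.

The Hessian of f at 0 has rank 0. Corank 2; j^3 = u^3 is a perfect cube, so E-series; the 4-jet and mu = 6 give E_6.

6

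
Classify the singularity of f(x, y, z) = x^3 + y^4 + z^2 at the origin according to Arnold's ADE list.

The Hessian of f at 0 is [[0, 0, 0], [0, 0, 0], [0, 0, 2]] with rank 1, so corank 2. A Groebner basis of the Jacobian ideal J(f) in C{x,y,z} is {y^3, x^2, z}; counting standard monomials gives mu = 6. Corank 2; j^3 = x^3 is a perfect cube, so E-series; the 4-jet and mu = 6 give E_6.

E6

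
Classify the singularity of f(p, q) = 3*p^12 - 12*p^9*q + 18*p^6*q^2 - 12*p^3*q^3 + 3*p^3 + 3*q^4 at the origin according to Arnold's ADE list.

E_{6}

The Hessian of f at 0 has rank 0. Corank 2; j^3 = 3*p^3 is a perfect cube, so E-series; the 4-jet and mu = 6 give E_6.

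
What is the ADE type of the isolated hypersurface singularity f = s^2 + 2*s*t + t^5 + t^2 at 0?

A_4

The Hessian of f at 0 has rank 1. Corank 1: A-series; mu = 4 gives A_4.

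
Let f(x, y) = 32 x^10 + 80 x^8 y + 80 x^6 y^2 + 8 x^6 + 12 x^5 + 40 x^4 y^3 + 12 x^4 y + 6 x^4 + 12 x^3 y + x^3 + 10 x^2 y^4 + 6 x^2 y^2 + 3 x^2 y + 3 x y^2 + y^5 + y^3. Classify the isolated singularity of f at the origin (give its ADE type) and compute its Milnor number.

Type E_{8}, Milnor number mu = 8.

The Hessian of f at 0 is [[0, 0], [0, 0]] with rank 0, so corank 2. A Groebner basis of the Jacobian ideal J(f) in C{x,y} is {x^2/16 + x*y^3 + x*y^2/4 + x*y/8 + y^3/4 + y^2/16, y^4, x^3 + 3*x^2/4 + 3*x*y/2 + y^3 + 3*y^2/4, x^2*y - x^2/4 + x*y^2 - x*y/2 - y^2/4}; counting standard monomials gives mu = 8. Corank 2; j^3 = (x + y)^3 is a perfect cube, so E-series; the 5-jet and mu = 8 give E_8.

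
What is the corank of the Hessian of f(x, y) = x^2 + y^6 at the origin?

1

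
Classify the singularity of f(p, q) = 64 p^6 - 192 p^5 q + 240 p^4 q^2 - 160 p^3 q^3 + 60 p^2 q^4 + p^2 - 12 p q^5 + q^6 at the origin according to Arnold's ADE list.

The Hessian of f at 0 is [[2, 0], [0, 0]] with rank 1, so corank 1. A Groebner basis of the Jacobian ideal J(f) in C{p,q} is {q^5, p}; counting standard monomials gives mu = 5. Corank 1: A-series; mu = 5 gives A_5.

A_{5}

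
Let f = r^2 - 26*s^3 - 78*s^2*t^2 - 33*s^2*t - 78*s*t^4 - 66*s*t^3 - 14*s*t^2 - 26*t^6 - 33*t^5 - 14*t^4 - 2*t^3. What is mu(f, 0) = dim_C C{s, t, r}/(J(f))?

4

The Hessian of f at 0 is [[0, 0, 0], [0, 0, 0], [0, 0, 2]] with rank 1, so corank 2. A Groebner basis of the Jacobian ideal J(f) in C{s,t,r} is {t^3, s^2 - 2*t^2/3, s*t + t^2, r}; counting standard monomials gives mu = 4. Corank 2; j^3 = -(2*s + t)*(13*s^2 + 10*s*t + 2*t^2) splits into three distinct lines over C (the quadratic factor has nonzero discriminant), so D_4.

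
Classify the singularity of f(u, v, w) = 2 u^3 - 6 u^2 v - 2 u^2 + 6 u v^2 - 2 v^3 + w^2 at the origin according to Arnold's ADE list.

The Hessian of f at 0 is [[-4, 0, 0], [0, 0, 0], [0, 0, 2]] with rank 2, so corank 1. A Groebner basis of the Jacobian ideal J(f) in C{u,v,w} is {v^2, u, w}; counting standard monomials gives mu = 2. Corank 1: A-series; mu = 2 gives A_2.

A_2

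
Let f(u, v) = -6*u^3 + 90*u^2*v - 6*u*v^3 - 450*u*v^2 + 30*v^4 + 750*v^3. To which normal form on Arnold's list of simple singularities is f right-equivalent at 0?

The Hessian of f at 0 is [[0, 0], [0, 0]] with rank 0, so corank 2. A Groebner basis of the Jacobian ideal J(f) in C{u,v} is {u^3 - 15*u^2*v - 750*u^2 + 7500*u*v - 18750*v^2, 15*u^2 + u*v^2 - 150*u*v + 375*v^2, 3*u^2 - 30*u*v + v^3 + 75*v^2}; counting standard monomials gives mu = 7. Corank 2; j^3 = -6*(u - 5*v)^3 is a perfect cube, so E-series; the 4-jet and mu = 7 give E_7.

E7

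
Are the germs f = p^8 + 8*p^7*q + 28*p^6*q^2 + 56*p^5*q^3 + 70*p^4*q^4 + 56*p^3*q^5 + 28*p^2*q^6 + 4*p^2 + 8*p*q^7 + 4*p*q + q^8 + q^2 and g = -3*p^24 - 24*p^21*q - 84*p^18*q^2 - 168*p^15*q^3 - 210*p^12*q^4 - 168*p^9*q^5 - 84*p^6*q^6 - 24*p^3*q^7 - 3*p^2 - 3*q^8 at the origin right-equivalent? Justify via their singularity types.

The Hessian of f at 0 has rank 1. Corank 1: A-series; mu = 7 gives A_7. The Hessian of g at 0 has rank 1. Corank 1: A-series; mu = 7 gives A_7. Both have type A_7, hence right-equivalent.

Yes.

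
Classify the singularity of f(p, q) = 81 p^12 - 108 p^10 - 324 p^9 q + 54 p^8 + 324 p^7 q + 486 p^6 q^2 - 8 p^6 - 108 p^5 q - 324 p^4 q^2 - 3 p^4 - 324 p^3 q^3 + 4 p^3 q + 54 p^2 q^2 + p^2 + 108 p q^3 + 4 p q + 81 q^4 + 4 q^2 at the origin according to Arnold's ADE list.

A3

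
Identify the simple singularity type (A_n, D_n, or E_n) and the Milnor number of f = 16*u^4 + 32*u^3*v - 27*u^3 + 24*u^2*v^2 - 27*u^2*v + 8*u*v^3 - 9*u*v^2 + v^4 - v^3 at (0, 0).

Type E_6, Milnor number mu = 6.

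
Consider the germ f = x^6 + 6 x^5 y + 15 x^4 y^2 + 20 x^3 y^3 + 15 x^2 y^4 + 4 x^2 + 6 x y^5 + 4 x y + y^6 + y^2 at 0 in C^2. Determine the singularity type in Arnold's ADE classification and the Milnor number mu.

Type A_5, Milnor number mu = 5.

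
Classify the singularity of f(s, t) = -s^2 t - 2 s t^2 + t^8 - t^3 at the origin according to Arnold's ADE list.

D9

The Hessian of f at 0 has rank 0. Corank 2; j^3 = -t*(s + t)^2 has shape L^2 M (L != M), so D-series; mu = 9 gives D_9.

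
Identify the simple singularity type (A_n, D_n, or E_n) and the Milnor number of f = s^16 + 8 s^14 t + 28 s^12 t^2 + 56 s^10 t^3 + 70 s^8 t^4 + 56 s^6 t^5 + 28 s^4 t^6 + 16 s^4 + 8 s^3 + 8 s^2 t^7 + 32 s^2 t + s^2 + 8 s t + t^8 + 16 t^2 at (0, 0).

Type A7, Milnor number mu = 7.

The Hessian of f at 0 has rank 1. Corank 1: A-series; mu = 7 gives A_7.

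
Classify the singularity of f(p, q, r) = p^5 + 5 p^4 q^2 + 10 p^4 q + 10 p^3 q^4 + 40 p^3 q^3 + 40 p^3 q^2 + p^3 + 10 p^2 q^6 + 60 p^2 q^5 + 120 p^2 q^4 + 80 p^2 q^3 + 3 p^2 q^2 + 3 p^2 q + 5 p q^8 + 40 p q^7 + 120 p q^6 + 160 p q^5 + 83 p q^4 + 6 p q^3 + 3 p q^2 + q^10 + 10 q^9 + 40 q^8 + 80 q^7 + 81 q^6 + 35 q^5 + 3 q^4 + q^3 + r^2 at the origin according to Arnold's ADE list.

E8

The Hessian of f at 0 has rank 1. Corank 2; j^3 = (p + q)^3 is a perfect cube, so E-series; the 5-jet and mu = 8 give E_8.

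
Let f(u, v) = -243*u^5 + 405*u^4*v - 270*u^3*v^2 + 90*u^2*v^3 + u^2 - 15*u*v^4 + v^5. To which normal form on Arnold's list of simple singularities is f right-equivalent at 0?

A_4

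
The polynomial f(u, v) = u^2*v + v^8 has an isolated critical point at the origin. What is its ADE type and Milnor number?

Type D_9, Milnor number mu = 9.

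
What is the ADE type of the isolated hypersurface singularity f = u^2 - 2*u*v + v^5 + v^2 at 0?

The Hessian of f at 0 is [[2, -2], [-2, 2]] with rank 1, so corank 1. A Groebner basis of the Jacobian ideal J(f) in C{u,v} is {v^4, u - v}; counting standard monomials gives mu = 4. Corank 1: A-series; mu = 4 gives A_4.

A4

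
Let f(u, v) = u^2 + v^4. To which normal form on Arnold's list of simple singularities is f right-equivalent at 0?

The Hessian of f at 0 is [[2, 0], [0, 0]] with rank 1, so corank 1. A Groebner basis of the Jacobian ideal J(f) in C{u,v} is {v^3, u}; counting standard monomials gives mu = 3. Corank 1: A-series; mu = 3 gives A_3.

A_3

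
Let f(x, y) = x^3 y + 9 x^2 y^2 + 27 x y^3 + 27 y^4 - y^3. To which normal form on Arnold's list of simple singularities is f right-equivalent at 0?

The Hessian of f at 0 is [[0, 0], [0, 0]] with rank 0, so corank 2. A Groebner basis of the Jacobian ideal J(f) in C{x,y} is {x^3 - 27*x*y^2 - 3*y^2, x^2*y + 6*x*y^2, y^3}; counting standard monomials gives mu = 7. Corank 2; j^3 = -y^3 is a perfect cube, so E-series; the 4-jet and mu = 7 give E_7.

E_{7}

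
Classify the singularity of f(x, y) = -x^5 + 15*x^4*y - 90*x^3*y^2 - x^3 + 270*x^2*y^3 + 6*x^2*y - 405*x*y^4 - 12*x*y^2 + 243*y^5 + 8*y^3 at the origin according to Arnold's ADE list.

The Hessian of f at 0 is [[0, 0], [0, 0]] with rank 0, so corank 2. A Groebner basis of the Jacobian ideal J(f) in C{x,y} is {y^5, x*y^3 - 9*y^4/4, x^2 - 4*x*y + 4*y^2}; counting standard monomials gives mu = 8. Corank 2; j^3 = -(x - 2*y)^3 is a perfect cube, so E-series; the 5-jet and mu = 8 give E_8.

E8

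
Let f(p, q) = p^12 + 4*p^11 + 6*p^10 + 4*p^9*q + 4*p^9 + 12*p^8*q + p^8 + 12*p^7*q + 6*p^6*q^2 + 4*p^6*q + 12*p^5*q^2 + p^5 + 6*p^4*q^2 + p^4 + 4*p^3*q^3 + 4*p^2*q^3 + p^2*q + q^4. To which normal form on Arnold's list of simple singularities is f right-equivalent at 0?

D_{5}

The Hessian of f at 0 has rank 0. Corank 2; j^3 = p^2*q has shape L^2 M (L != M), so D-series; mu = 5 gives D_5.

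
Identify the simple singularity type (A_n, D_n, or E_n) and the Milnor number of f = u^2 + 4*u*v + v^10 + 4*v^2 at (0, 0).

Type A_{9}, Milnor number mu = 9.

The Hessian of f at 0 has rank 1. Corank 1: A-series; mu = 9 gives A_9.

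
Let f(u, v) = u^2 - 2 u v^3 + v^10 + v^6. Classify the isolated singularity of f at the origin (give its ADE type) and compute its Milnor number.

Type A9, Milnor number mu = 9.

The Hessian of f at 0 is [[2, 0], [0, 0]] with rank 1, so corank 1. A Groebner basis of the Jacobian ideal J(f) in C{u,v} is {u^3, -u + v^3}; counting standard monomials gives mu = 9. Corank 1: A-series; mu = 9 gives A_9.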